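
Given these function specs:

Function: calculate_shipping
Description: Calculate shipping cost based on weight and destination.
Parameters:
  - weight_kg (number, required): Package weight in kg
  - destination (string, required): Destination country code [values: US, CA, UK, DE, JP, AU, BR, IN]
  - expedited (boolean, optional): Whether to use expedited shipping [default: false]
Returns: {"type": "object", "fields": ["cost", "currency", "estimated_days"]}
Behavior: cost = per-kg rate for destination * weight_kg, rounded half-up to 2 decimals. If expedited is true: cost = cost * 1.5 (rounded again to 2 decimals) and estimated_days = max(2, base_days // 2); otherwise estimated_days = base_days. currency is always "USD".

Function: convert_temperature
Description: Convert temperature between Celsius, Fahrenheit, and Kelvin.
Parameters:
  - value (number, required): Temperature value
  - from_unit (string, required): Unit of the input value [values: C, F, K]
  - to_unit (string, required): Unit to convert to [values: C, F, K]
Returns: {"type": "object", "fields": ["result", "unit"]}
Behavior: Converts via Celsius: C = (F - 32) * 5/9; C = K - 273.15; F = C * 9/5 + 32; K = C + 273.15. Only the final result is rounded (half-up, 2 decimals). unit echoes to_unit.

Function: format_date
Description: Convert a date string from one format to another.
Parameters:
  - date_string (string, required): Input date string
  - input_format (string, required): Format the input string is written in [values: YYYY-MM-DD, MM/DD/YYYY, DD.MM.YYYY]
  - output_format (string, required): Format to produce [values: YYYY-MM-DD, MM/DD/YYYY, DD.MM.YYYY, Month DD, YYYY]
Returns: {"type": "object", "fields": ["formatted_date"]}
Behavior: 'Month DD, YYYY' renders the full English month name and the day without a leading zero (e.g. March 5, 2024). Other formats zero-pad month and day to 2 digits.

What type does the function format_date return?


The format_date spec declares Returns: {"type": "object", "fields": ["formatted_date"]}
Type:
object


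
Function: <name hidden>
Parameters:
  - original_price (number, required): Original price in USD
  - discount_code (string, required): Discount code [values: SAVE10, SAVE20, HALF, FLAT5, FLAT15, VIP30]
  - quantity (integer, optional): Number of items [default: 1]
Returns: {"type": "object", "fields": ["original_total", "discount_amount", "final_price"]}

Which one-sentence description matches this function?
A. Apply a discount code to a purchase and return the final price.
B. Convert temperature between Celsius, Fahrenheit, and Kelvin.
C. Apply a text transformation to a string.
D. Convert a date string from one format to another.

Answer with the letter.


Parameters original_price, discount_code, quantity and return ["original_total", "discount_amount", "final_price"] fit: Apply a discount code to a purchase and return the final price.
A


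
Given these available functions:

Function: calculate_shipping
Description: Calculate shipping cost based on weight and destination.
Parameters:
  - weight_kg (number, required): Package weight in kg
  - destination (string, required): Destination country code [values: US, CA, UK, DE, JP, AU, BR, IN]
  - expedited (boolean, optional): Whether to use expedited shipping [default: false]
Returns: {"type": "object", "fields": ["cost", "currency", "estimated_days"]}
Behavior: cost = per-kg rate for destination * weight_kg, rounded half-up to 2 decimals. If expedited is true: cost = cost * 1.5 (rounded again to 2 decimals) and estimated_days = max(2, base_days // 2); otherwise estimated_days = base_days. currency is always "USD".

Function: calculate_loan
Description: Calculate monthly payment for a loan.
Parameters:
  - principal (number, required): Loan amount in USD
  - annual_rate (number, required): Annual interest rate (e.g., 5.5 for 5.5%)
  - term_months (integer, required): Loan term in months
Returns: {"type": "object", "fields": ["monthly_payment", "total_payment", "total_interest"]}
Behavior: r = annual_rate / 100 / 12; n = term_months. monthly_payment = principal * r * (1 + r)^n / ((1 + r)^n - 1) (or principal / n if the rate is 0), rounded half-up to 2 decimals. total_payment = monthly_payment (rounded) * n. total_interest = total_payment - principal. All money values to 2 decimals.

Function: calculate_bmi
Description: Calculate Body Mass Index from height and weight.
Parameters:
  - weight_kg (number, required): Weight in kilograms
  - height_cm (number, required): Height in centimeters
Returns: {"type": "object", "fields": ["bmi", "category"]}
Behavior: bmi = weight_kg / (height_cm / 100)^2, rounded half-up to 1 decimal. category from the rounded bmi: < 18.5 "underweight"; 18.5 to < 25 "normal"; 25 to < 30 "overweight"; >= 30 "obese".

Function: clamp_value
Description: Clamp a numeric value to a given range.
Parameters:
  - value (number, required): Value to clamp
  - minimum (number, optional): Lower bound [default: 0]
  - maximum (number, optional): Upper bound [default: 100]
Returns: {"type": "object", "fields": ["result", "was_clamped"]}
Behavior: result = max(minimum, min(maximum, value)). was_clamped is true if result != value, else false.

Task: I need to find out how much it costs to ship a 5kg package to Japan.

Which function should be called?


The task needs a function whose description is: Calculate shipping cost based on weight and destination.
calculate_shipping


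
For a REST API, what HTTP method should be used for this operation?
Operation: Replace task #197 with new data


GET = read, POST = create, PUT = update/replace, DELETE = remove
This operation is an update/replace.
PUT


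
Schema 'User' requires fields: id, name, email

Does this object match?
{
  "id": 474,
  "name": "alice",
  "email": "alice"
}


Checking required fields... All present.
Valid - all required fields present


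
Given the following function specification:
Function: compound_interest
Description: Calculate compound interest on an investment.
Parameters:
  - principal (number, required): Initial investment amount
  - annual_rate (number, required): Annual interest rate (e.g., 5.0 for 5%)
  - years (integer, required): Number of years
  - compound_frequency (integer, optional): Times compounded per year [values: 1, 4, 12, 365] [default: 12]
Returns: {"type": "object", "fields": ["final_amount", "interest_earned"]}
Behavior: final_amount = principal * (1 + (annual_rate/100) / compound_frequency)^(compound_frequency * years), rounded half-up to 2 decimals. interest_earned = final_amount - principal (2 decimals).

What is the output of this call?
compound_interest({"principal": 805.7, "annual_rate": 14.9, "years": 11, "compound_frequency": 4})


rate per period = 14.9/100/4 = 0.03725 (keep full precision); periods = 4 * 11 = 44
(1 + 0.03725)^44 = 4.99886622
final_amount = 805.7 * 4.99886622 = 4027.586511 -> 4027.59
interest_earned = 4027.59 - 805.70 = 3221.89
Output:
{"final_amount": 4027.59, "interest_earned": 3221.89}


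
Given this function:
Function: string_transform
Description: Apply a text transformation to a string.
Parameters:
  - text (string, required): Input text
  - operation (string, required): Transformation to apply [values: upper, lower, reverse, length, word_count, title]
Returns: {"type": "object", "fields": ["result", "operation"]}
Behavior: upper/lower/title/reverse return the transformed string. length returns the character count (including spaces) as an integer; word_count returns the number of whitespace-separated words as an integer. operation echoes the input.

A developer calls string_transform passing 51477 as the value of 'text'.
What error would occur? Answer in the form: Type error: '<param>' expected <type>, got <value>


Spec: 'text' is declared as string; 51477 is an integer.
Type error: 'text' expected string, got 51477


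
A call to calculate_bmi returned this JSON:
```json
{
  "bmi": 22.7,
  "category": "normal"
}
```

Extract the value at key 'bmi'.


22.7


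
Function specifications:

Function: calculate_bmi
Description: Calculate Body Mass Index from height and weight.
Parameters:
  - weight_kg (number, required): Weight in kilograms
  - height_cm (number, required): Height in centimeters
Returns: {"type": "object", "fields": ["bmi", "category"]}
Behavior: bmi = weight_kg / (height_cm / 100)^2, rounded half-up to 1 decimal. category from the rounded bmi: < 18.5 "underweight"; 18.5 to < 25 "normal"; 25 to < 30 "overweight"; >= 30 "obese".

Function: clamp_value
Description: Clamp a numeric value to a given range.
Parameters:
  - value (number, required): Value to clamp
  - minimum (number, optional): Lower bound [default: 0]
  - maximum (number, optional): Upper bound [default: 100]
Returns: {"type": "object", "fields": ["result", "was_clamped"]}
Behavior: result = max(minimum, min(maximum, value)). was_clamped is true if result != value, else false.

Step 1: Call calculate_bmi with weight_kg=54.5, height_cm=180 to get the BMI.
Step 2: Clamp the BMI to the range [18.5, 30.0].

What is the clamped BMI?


Step 1: calculate_bmi(weight_kg=54.5, height_cm=180)
  height_m = 180 / 100 = 1.8
  bmi = 54.5 / 1.8^2 = 54.5 / 3.24 = 16.820988 -> 16.8
  16.8 < 18.5 -> underweight
  -> bmi = 16.8
Step 2: clamp_value(value=16.8, minimum=18.5, maximum=30.0)
  result = max(18.5, min(30.0, 16.8)) = max(18.5, 16.8) = 18.5
  was_clamped = (18.5 != 16.8) = true
  -> result = 18.5
18.5


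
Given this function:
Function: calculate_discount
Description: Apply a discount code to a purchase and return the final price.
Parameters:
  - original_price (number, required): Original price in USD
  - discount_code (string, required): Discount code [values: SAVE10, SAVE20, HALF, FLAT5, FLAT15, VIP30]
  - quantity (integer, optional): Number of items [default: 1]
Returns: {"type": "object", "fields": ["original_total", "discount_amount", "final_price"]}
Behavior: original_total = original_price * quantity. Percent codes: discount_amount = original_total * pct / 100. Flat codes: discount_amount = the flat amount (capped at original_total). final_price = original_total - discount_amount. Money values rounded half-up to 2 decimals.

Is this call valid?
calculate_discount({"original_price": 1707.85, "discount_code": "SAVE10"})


Checking all required parameters present and types match... All valid.
Valid


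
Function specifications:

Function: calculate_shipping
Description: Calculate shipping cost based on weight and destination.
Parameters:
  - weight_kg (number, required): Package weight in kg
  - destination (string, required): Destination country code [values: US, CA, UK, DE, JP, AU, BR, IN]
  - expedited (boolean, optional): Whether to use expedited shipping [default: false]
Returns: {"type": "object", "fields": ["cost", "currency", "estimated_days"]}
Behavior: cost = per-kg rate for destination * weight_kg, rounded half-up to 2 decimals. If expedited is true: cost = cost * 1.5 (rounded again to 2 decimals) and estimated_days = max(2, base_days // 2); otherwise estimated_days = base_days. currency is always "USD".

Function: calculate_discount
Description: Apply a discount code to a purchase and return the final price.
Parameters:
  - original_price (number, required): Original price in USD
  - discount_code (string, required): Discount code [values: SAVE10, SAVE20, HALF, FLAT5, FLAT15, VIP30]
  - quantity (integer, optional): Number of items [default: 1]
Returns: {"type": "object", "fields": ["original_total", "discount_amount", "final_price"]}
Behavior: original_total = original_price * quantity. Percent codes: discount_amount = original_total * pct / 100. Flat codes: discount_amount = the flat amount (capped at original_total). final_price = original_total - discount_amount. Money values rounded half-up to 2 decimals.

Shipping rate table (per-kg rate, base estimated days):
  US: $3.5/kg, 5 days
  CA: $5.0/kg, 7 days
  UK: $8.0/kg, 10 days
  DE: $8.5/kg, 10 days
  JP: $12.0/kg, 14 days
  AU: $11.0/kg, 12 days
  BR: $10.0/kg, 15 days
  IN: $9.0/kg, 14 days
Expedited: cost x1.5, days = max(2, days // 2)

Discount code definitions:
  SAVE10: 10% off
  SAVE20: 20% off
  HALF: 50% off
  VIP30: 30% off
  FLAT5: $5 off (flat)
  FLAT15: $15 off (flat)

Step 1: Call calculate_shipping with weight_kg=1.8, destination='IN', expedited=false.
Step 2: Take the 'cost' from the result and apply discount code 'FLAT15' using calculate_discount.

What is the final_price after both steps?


Step 1: calculate_shipping(weight_kg=1.8, destination=IN, expedited=false)
  Rate for IN: $9.0/kg, base 14 days
  cost = 9.0 * 1.8 = 16.2 -> 16.20
  expedited not set/false: estimated_days = 14
  -> cost = 16.20 USD
Step 2: calculate_discount(original_price=16.2, discount_code=FLAT15, quantity=1)
  original_total = 16.2 * 1 = 16.20
  FLAT15 = $15 flat: discount_amount = min(15.00, 16.20) = 15.00
  final_price = 16.20 - 15.00 = 1.20
  -> final_price = 1.20
$1.20


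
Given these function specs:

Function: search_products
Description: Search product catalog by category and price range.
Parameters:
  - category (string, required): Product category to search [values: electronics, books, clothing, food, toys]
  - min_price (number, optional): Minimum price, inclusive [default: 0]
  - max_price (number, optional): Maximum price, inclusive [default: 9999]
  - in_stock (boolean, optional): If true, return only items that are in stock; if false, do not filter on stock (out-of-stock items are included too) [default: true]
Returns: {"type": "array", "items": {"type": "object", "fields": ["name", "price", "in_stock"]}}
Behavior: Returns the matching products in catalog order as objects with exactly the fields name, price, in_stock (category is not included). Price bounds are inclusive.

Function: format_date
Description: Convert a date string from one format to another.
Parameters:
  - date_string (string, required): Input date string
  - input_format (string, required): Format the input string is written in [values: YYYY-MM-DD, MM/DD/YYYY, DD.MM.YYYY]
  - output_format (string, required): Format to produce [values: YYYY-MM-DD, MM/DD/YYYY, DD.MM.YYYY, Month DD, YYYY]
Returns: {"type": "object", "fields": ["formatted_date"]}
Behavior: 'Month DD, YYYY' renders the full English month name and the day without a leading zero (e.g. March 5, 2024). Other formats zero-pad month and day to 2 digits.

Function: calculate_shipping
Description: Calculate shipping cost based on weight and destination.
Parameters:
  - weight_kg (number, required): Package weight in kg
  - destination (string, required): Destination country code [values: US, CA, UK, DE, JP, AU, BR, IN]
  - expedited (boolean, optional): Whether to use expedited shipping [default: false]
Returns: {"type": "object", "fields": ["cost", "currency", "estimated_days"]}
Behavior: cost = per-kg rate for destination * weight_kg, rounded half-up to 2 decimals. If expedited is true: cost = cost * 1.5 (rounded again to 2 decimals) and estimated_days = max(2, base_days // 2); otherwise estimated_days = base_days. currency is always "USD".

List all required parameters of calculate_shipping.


Parameters of calculate_shipping and their required/optional flag:
  weight_kg: required
  destination: required
  expedited: optional
destination, weight_kg


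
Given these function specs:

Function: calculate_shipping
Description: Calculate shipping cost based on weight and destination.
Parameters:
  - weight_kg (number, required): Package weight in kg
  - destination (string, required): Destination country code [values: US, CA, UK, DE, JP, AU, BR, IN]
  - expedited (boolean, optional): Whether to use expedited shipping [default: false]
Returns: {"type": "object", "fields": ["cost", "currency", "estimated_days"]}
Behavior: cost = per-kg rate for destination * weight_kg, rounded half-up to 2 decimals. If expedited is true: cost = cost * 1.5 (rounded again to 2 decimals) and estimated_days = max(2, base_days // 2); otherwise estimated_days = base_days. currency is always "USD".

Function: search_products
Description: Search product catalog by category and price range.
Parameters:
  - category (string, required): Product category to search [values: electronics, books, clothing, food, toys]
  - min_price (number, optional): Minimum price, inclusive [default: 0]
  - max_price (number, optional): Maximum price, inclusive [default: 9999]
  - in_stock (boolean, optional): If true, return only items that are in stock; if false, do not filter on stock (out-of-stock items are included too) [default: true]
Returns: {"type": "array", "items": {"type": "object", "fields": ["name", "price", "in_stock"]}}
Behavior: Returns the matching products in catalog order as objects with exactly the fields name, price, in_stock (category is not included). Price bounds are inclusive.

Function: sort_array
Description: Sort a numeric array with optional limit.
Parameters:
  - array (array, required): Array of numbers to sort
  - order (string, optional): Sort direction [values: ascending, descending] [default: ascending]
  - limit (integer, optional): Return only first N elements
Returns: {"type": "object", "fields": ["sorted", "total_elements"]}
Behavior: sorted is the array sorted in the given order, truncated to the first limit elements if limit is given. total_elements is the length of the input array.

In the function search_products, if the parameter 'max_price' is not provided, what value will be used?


The search_products spec declares:
  - max_price (number, optional): Maximum price, inclusive [default: 9999]
Default:
9999


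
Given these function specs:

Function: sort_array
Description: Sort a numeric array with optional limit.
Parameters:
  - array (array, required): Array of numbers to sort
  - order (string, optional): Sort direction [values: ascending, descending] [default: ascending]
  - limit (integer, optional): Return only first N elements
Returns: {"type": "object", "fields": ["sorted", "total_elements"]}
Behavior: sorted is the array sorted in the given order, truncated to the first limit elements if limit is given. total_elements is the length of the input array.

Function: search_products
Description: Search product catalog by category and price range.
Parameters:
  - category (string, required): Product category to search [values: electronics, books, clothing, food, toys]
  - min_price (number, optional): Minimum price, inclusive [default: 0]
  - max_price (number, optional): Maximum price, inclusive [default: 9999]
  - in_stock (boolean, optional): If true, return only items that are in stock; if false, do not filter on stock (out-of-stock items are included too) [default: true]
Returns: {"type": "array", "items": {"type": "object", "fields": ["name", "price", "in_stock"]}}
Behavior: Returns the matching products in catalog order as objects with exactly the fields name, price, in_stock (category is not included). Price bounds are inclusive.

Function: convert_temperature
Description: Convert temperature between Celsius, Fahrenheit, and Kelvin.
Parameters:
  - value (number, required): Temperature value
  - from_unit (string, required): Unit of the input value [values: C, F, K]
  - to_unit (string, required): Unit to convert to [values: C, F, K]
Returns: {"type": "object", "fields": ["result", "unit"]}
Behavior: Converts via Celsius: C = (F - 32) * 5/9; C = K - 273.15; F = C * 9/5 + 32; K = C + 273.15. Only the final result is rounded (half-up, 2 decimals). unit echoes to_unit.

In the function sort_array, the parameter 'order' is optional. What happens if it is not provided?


The sort_array spec declares:
  - order (string, optional): Sort direction [values: ascending, descending] [default: ascending]
It defaults to ascending


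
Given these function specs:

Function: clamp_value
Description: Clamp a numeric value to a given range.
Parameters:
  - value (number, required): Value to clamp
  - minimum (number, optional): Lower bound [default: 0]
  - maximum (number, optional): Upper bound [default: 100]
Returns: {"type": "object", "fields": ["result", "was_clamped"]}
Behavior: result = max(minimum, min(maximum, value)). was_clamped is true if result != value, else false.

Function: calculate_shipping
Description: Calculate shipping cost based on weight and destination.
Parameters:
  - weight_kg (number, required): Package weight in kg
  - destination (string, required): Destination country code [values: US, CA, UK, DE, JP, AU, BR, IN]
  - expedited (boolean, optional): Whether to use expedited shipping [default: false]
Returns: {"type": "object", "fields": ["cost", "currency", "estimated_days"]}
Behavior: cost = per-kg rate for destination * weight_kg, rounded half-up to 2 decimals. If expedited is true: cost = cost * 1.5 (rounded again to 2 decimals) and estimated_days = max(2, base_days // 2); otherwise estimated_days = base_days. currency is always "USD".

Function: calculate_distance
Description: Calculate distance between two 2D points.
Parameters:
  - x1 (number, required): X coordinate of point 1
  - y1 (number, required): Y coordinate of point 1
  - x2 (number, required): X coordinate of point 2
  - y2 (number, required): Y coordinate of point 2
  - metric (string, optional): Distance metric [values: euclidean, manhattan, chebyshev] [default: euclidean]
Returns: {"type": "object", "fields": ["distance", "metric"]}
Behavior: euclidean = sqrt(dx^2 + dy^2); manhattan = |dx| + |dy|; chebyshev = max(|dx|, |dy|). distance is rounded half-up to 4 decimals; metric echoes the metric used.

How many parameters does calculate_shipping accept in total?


Parameters of calculate_shipping: weight_kg (required), destination (required), expedited (optional)
Total:
3


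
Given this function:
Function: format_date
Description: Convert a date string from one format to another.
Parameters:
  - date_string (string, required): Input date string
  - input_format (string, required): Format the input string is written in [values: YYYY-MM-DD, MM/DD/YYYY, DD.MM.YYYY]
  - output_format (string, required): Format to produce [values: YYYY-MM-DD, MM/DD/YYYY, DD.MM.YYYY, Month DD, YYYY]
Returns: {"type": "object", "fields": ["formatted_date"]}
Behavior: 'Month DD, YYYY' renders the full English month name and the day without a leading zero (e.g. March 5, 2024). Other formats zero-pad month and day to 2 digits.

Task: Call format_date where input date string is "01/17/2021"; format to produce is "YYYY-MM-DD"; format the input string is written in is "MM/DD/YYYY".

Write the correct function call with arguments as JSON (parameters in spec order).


Mapping each described value to its parameter name:
  'Input date string' -> date_string = "01/17/2021"
  'Format to produce' -> output_format = "YYYY-MM-DD"
  'Format the input string is written in' -> input_format = "MM/DD/YYYY"
format_date({"date_string": "01/17/2021", "input_format": "MM/DD/YYYY", "output_format": "YYYY-MM-DD"})


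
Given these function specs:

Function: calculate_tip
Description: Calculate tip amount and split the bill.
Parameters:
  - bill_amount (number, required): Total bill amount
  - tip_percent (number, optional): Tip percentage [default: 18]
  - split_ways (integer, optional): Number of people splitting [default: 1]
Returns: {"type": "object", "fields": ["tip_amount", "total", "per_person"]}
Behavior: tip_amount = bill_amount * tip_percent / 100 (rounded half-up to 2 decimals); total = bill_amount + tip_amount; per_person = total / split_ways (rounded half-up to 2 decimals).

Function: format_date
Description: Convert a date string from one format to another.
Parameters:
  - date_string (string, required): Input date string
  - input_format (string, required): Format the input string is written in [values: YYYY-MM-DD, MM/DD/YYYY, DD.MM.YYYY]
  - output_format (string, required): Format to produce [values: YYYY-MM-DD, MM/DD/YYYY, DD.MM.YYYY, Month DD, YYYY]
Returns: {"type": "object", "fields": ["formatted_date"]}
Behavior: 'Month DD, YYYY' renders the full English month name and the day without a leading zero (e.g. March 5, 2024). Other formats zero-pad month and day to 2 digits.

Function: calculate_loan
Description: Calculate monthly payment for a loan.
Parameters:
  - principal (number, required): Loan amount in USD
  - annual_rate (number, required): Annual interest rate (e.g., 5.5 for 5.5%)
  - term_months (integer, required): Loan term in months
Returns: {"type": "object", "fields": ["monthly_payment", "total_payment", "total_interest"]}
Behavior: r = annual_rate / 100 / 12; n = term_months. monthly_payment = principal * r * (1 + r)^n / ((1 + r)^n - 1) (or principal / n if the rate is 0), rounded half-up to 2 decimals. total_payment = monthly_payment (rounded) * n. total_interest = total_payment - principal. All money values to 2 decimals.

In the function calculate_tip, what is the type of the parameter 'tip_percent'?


The calculate_tip spec declares:
  - tip_percent (number, optional): Tip percentage [default: 18]
Type:
number


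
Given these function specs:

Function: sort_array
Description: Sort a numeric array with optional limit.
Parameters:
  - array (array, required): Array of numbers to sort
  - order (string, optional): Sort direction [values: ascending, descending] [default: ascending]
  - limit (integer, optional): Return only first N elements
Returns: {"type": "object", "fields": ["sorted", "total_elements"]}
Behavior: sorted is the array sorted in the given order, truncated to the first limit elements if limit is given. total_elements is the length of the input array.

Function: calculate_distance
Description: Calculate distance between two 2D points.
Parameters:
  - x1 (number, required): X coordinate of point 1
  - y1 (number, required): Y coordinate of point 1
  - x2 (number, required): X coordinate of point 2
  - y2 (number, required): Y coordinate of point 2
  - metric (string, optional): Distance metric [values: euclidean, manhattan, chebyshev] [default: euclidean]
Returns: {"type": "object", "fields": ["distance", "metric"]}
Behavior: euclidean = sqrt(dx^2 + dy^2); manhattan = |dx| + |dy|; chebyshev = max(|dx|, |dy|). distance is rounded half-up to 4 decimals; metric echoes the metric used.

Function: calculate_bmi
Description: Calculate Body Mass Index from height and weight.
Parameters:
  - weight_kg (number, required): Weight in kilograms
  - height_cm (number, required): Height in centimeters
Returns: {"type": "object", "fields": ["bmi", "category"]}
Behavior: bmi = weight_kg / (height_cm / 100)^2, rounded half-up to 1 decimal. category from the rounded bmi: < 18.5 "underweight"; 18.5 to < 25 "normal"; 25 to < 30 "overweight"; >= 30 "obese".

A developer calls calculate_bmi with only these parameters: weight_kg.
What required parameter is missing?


Required parameters: weight_kg, height_cm
Provided: weight_kg
Missing: height_cm
height_cm


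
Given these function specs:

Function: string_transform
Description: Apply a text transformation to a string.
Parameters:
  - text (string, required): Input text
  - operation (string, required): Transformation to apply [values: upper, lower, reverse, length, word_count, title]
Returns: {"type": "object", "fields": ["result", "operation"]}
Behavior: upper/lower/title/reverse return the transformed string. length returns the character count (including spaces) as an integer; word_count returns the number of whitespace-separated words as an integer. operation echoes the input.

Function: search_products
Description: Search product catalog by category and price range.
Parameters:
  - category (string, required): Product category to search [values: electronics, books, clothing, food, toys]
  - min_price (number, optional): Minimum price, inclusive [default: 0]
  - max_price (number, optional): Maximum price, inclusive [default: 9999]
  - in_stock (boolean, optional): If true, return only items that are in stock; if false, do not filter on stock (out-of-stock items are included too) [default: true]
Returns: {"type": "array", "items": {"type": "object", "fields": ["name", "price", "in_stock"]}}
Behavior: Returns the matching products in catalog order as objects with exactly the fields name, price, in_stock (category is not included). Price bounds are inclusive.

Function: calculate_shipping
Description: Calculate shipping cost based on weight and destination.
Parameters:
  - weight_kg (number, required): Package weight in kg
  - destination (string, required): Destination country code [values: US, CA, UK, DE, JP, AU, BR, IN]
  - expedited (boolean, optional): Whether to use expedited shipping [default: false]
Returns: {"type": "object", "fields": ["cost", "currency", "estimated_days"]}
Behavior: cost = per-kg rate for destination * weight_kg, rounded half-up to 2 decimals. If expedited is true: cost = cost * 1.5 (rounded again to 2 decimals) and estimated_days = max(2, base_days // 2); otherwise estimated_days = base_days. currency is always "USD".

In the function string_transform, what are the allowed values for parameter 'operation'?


The string_transform spec declares:
  - operation (string, required): Transformation to apply [values: upper, lower, reverse, length, word_count, title]
Allowed values:
upper, lower, reverse, length, word_count, title


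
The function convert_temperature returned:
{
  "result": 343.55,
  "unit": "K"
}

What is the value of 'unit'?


K


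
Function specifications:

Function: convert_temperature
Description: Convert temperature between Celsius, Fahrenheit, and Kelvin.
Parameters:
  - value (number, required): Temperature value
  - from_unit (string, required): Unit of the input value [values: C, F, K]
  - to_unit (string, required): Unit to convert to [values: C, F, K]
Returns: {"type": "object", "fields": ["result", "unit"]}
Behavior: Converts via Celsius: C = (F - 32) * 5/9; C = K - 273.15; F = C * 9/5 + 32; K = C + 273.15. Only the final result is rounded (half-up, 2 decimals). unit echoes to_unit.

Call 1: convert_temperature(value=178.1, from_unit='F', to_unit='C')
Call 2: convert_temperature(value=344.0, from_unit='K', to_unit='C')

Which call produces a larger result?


Call 1:
  To C: (178.1 - 32) * 5/9 = 81.166667
  Target is C: 81.166667
  Round to 2 decimals: 81.17
  -> 81.17 C
Call 2:
  To C: 344 - 273.15 = 70.85
  Target is C: 70.85
  Round to 2 decimals: 70.85
  -> 70.85 C
Call 1 (81.17 C)


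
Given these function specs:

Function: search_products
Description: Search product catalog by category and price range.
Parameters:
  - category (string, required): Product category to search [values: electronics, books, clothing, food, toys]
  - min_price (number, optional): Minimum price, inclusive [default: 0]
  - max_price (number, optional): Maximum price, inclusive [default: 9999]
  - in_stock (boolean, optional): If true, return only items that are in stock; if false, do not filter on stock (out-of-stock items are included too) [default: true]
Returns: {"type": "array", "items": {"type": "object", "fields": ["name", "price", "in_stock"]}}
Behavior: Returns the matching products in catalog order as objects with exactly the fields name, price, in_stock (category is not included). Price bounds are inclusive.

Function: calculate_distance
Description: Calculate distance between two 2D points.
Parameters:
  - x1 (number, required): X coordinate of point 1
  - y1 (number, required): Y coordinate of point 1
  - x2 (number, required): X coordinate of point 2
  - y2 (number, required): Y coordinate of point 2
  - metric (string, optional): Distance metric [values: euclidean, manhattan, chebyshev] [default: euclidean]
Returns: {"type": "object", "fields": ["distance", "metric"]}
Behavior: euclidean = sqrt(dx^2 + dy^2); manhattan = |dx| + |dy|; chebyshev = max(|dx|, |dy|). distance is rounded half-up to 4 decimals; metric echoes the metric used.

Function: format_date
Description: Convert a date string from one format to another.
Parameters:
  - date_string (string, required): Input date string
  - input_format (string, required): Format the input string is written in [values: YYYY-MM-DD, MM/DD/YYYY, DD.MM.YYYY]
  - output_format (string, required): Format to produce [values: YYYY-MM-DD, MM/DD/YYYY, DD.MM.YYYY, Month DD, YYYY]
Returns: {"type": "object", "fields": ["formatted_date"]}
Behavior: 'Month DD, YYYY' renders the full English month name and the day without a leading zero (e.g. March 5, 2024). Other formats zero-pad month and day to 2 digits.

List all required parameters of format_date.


Parameters of format_date and their required/optional flag:
  date_string: required
  input_format: required
  output_format: required
date_string, input_format, output_format


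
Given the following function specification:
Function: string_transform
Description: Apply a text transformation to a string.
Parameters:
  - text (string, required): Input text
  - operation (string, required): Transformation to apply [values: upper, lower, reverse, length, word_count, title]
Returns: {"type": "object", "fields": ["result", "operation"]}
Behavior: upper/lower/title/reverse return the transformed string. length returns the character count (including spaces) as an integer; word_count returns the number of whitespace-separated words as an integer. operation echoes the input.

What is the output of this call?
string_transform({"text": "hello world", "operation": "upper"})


upper('hello world') = 'HELLO WORLD'
Output:
{"result": "HELLO WORLD", "operation": "upper"}


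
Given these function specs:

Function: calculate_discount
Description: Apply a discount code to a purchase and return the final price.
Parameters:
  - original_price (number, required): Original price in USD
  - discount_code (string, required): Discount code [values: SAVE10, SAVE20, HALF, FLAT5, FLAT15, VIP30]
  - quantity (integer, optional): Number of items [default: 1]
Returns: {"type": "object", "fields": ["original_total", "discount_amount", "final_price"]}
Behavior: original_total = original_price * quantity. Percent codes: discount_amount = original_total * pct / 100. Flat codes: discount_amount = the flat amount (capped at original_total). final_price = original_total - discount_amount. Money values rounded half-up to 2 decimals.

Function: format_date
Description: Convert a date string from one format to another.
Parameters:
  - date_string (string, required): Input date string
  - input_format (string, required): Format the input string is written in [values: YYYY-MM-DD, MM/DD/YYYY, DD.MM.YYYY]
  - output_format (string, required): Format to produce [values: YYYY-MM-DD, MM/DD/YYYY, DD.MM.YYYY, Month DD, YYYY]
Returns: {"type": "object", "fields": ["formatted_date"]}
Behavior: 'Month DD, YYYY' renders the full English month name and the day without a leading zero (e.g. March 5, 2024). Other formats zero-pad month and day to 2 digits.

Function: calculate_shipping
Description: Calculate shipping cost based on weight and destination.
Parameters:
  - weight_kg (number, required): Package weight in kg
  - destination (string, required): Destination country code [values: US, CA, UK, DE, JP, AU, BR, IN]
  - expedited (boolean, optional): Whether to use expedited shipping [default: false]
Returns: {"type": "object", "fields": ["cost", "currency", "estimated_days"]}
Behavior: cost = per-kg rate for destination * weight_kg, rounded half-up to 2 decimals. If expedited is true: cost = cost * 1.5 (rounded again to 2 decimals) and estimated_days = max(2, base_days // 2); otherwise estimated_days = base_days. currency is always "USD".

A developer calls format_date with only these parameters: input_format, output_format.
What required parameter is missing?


Required parameters: date_string, input_format, output_format
Provided: input_format, output_format
Missing: date_string
date_string


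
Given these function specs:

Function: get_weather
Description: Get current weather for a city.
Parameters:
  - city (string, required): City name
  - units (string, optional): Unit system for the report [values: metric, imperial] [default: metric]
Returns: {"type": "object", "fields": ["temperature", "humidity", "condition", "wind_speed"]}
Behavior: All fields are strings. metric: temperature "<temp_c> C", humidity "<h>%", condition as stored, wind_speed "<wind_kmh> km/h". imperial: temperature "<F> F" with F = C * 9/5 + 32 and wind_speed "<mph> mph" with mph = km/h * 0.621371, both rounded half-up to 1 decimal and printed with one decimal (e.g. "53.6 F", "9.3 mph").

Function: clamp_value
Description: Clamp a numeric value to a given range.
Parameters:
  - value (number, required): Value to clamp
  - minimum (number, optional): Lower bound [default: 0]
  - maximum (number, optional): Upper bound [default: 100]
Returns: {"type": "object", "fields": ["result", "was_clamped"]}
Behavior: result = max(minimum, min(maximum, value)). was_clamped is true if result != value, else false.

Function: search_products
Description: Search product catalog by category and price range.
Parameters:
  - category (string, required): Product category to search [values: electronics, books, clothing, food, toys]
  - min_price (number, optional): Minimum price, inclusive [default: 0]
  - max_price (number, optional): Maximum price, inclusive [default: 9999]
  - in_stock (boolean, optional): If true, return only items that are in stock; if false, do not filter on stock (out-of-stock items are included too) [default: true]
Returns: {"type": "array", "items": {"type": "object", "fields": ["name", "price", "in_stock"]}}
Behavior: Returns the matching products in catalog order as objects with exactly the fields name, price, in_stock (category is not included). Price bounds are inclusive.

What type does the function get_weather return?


The get_weather spec declares Returns: {"type": "object", "fields": ["temperature", "humidity", "condition", "wind_speed"]}
Type:
object


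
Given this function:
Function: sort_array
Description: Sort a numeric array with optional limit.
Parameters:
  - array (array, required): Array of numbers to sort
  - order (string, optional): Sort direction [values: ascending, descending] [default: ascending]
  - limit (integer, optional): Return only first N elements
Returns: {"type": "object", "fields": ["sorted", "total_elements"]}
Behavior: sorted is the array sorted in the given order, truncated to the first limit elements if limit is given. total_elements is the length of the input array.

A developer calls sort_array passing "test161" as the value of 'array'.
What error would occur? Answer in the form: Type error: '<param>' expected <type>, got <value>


Spec: 'array' is declared as array; "test161" is a string.
Type error: 'array' expected array, got "test161"


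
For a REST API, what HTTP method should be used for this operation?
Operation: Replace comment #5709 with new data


GET = read, POST = create, PUT = update/replace, DELETE = remove
This operation is an update/replace.
PUT


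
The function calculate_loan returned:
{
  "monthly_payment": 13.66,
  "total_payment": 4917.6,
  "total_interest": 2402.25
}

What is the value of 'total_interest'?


2402.25


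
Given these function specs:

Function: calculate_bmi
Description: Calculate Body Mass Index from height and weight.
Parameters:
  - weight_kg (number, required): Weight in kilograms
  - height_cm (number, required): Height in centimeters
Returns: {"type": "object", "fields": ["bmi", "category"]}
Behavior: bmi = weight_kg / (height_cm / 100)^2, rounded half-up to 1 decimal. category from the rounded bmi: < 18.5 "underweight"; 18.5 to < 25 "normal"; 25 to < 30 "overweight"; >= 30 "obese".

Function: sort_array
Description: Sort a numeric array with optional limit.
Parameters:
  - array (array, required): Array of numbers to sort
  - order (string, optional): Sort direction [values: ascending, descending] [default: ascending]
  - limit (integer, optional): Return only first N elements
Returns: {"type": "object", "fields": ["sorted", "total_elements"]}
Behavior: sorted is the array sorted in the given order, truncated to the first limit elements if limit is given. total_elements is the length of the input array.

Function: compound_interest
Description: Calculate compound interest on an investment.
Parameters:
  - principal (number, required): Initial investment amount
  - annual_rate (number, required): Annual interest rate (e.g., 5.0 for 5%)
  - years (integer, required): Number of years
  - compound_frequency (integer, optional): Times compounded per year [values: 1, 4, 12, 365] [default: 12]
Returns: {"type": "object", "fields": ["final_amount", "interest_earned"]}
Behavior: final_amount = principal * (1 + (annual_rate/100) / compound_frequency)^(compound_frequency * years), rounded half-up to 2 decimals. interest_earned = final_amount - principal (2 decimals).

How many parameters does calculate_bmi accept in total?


Parameters of calculate_bmi: weight_kg (required), height_cm (required)
Total:
2
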